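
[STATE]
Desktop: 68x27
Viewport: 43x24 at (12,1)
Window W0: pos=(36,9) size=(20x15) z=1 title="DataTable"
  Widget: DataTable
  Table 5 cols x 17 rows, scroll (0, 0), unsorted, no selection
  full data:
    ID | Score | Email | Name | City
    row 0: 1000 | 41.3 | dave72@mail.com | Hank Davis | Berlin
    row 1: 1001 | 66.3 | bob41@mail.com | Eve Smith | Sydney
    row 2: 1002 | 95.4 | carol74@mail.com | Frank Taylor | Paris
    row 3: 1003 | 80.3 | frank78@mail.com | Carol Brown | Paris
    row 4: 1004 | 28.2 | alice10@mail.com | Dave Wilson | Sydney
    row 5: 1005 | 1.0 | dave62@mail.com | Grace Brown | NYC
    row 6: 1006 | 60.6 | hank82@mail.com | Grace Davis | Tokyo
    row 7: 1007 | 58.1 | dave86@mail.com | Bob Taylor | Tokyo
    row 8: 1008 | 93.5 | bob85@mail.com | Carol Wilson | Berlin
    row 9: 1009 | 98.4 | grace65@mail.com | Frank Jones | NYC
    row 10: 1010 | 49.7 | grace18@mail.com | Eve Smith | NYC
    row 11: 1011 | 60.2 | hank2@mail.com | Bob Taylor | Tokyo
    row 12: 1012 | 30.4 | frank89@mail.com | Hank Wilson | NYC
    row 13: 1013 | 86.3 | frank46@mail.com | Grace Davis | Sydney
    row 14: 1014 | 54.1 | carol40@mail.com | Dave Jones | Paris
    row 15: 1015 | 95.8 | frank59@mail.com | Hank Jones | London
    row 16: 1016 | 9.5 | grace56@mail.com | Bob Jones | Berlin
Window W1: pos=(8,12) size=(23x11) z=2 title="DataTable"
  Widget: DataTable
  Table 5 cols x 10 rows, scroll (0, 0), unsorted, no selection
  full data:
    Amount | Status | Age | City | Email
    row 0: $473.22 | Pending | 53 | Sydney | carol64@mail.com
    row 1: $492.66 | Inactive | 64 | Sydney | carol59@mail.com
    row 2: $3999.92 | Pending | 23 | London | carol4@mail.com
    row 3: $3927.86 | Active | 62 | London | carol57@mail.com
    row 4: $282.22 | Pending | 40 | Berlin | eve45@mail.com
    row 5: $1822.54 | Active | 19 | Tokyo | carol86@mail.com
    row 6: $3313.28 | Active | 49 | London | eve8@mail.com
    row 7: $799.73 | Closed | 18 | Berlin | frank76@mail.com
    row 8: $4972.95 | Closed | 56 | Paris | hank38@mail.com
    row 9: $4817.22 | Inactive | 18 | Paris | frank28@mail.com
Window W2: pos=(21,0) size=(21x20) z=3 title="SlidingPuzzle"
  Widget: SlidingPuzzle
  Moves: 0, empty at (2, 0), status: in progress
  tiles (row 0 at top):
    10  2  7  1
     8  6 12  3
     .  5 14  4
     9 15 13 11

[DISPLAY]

         ┃ SlidingPuzzle     ┃             
         ┠───────────────────┨             
         ┃┌────┬────┬────┬───┃             
         ┃│ 10 │  2 │  7 │  1┃             
         ┃├────┼────┼────┼───┃             
         ┃│  8 │  6 │ 12 │  3┃             
         ┃├────┼────┼────┼───┃             
         ┃│    │  5 │ 14 │  4┃             
         ┃├────┼────┼────┼───┃━━━━━━━━━━━━━
         ┃│  9 │ 15 │ 13 │ 11┃Table        
         ┃└────┴────┴────┴───┃─────────────
━━━━━━━━━┃Moves: 0           ┃Score│Email  
taTable  ┃                   ┃─────┼───────
─────────┃                   ┃41.3 │dave72@
unt  │Sta┃                   ┃66.3 │bob41@m
─────┼───┃                   ┃95.4 │carol74
3.22 │Pen┃                   ┃80.3 │frank78
2.66 │Ina┃                   ┃28.2 │alice10
99.92│Pen┗━━━━━━━━━━━━━━━━━━━┛1.0  │dave62@
27.86│Active  │62 ┃     ┃1006│60.6 │hank82@
2.22 │Pending │40 ┃     ┃1007│58.1 │dave86@
━━━━━━━━━━━━━━━━━━┛     ┃1008│93.5 │bob85@m
                        ┗━━━━━━━━━━━━━━━━━━
                                           


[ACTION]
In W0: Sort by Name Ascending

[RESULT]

         ┃ SlidingPuzzle     ┃             
         ┠───────────────────┨             
         ┃┌────┬────┬────┬───┃             
         ┃│ 10 │  2 │  7 │  1┃             
         ┃├────┼────┼────┼───┃             
         ┃│  8 │  6 │ 12 │  3┃             
         ┃├────┼────┼────┼───┃             
         ┃│    │  5 │ 14 │  4┃             
         ┃├────┼────┼────┼───┃━━━━━━━━━━━━━
         ┃│  9 │ 15 │ 13 │ 11┃Table        
         ┃└────┴────┴────┴───┃─────────────
━━━━━━━━━┃Moves: 0           ┃Score│Email  
taTable  ┃                   ┃─────┼───────
─────────┃                   ┃9.5  │grace56
unt  │Sta┃                   ┃58.1 │dave86@
─────┼───┃                   ┃60.2 │hank2@m
3.22 │Pen┃                   ┃80.3 │frank78
2.66 │Ina┃                   ┃93.5 │bob85@m
99.92│Pen┗━━━━━━━━━━━━━━━━━━━┛54.1 │carol40
27.86│Active  │62 ┃     ┃1004│28.2 │alice10
2.22 │Pending │40 ┃     ┃1001│66.3 │bob41@m
━━━━━━━━━━━━━━━━━━┛     ┃1010│49.7 │grace18
                        ┗━━━━━━━━━━━━━━━━━━
                                           


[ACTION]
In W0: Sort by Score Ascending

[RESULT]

         ┃ SlidingPuzzle     ┃             
         ┠───────────────────┨             
         ┃┌────┬────┬────┬───┃             
         ┃│ 10 │  2 │  7 │  1┃             
         ┃├────┼────┼────┼───┃             
         ┃│  8 │  6 │ 12 │  3┃             
         ┃├────┼────┼────┼───┃             
         ┃│    │  5 │ 14 │  4┃             
         ┃├────┼────┼────┼───┃━━━━━━━━━━━━━
         ┃│  9 │ 15 │ 13 │ 11┃Table        
         ┃└────┴────┴────┴───┃─────────────
━━━━━━━━━┃Moves: 0           ┃Scor▲│Email  
taTable  ┃                   ┃─────┼───────
─────────┃                   ┃1.0  │dave62@
unt  │Sta┃                   ┃9.5  │grace56
─────┼───┃                   ┃28.2 │alice10
3.22 │Pen┃                   ┃30.4 │frank89
2.66 │Ina┃                   ┃41.3 │dave72@
99.92│Pen┗━━━━━━━━━━━━━━━━━━━┛49.7 │grace18
27.86│Active  │62 ┃     ┃1014│54.1 │carol40
2.22 │Pending │40 ┃     ┃1007│58.1 │dave86@
━━━━━━━━━━━━━━━━━━┛     ┃1011│60.2 │hank2@m
                        ┗━━━━━━━━━━━━━━━━━━
                                           


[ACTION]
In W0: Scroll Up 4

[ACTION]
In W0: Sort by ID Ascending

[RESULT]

         ┃ SlidingPuzzle     ┃             
         ┠───────────────────┨             
         ┃┌────┬────┬────┬───┃             
         ┃│ 10 │  2 │  7 │  1┃             
         ┃├────┼────┼────┼───┃             
         ┃│  8 │  6 │ 12 │  3┃             
         ┃├────┼────┼────┼───┃             
         ┃│    │  5 │ 14 │  4┃             
         ┃├────┼────┼────┼───┃━━━━━━━━━━━━━
         ┃│  9 │ 15 │ 13 │ 11┃Table        
         ┃└────┴────┴────┴───┃─────────────
━━━━━━━━━┃Moves: 0           ┃Score│Email  
taTable  ┃                   ┃─────┼───────
─────────┃                   ┃41.3 │dave72@
unt  │Sta┃                   ┃66.3 │bob41@m
─────┼───┃                   ┃95.4 │carol74
3.22 │Pen┃                   ┃80.3 │frank78
2.66 │Ina┃                   ┃28.2 │alice10
99.92│Pen┗━━━━━━━━━━━━━━━━━━━┛1.0  │dave62@
27.86│Active  │62 ┃     ┃1006│60.6 │hank82@
2.22 │Pending │40 ┃     ┃1007│58.1 │dave86@
━━━━━━━━━━━━━━━━━━┛     ┃1008│93.5 │bob85@m
                        ┗━━━━━━━━━━━━━━━━━━
                                           


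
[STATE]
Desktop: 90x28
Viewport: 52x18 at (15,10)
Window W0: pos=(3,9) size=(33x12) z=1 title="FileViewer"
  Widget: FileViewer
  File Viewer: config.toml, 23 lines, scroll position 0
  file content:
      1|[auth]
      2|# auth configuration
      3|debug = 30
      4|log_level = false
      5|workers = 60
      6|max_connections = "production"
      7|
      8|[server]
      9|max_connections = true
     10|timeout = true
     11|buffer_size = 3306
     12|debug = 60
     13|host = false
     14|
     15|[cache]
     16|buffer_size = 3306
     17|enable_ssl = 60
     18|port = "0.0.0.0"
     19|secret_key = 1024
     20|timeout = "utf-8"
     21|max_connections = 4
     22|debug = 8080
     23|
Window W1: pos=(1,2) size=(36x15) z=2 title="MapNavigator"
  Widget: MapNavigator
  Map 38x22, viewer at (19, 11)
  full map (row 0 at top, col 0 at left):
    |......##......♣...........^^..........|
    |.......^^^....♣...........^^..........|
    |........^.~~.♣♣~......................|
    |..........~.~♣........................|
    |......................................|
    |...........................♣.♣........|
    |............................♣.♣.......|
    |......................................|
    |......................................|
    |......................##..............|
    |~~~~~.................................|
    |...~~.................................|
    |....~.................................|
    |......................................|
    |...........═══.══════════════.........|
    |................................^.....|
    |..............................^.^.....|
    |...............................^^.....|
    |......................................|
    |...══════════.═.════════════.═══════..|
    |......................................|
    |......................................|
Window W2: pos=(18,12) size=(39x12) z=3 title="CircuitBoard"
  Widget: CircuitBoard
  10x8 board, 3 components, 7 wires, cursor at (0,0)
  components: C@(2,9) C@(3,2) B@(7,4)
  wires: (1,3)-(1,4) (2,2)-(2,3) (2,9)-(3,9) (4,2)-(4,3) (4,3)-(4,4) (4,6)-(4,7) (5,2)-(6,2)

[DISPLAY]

....@................┃                              
.....................┃                              
...┏━━━━━━━━━━━━━━━━━━━━━━━━━━━━━━━━━━━━━┓          
═══┃ CircuitBoard                        ┃          
...┠─────────────────────────────────────┨          
...┃   0 1 2 3 4 5 6 7 8 9               ┃          
━━━┃0  [.]                               ┃          
ion┃                                     ┃          
   ┃1               · ─ ·                ┃          
   ┃                                     ┃          
━━━┃2           · ─ ·                    ┃          
   ┃                                     ┃          
   ┃3           C                        ┃          
   ┗━━━━━━━━━━━━━━━━━━━━━━━━━━━━━━━━━━━━━┛          
                                                    
                                                    
                                                    
                                                    


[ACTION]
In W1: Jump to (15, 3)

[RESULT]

.~♣.@................┃                              
.....................┃                              
...┏━━━━━━━━━━━━━━━━━━━━━━━━━━━━━━━━━━━━━┓          
...┃ CircuitBoard                        ┃          
...┠─────────────────────────────────────┨          
...┃   0 1 2 3 4 5 6 7 8 9               ┃          
━━━┃0  [.]                               ┃          
ion┃                                     ┃          
   ┃1               · ─ ·                ┃          
   ┃                                     ┃          
━━━┃2           · ─ ·                    ┃          
   ┃                                     ┃          
   ┃3           C                        ┃          
   ┗━━━━━━━━━━━━━━━━━━━━━━━━━━━━━━━━━━━━━┛          
                                                    
                                                    
                                                    
                                                    


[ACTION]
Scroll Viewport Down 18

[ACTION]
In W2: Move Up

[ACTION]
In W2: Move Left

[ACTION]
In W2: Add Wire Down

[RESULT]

.~♣.@................┃                              
.....................┃                              
...┏━━━━━━━━━━━━━━━━━━━━━━━━━━━━━━━━━━━━━┓          
...┃ CircuitBoard                        ┃          
...┠─────────────────────────────────────┨          
...┃   0 1 2 3 4 5 6 7 8 9               ┃          
━━━┃0  [.]                               ┃          
ion┃    │                                ┃          
   ┃1   ·           · ─ ·                ┃          
   ┃                                     ┃          
━━━┃2           · ─ ·                    ┃          
   ┃                                     ┃          
   ┃3           C                        ┃          
   ┗━━━━━━━━━━━━━━━━━━━━━━━━━━━━━━━━━━━━━┛          
                                                    
                                                    
                                                    
                                                    


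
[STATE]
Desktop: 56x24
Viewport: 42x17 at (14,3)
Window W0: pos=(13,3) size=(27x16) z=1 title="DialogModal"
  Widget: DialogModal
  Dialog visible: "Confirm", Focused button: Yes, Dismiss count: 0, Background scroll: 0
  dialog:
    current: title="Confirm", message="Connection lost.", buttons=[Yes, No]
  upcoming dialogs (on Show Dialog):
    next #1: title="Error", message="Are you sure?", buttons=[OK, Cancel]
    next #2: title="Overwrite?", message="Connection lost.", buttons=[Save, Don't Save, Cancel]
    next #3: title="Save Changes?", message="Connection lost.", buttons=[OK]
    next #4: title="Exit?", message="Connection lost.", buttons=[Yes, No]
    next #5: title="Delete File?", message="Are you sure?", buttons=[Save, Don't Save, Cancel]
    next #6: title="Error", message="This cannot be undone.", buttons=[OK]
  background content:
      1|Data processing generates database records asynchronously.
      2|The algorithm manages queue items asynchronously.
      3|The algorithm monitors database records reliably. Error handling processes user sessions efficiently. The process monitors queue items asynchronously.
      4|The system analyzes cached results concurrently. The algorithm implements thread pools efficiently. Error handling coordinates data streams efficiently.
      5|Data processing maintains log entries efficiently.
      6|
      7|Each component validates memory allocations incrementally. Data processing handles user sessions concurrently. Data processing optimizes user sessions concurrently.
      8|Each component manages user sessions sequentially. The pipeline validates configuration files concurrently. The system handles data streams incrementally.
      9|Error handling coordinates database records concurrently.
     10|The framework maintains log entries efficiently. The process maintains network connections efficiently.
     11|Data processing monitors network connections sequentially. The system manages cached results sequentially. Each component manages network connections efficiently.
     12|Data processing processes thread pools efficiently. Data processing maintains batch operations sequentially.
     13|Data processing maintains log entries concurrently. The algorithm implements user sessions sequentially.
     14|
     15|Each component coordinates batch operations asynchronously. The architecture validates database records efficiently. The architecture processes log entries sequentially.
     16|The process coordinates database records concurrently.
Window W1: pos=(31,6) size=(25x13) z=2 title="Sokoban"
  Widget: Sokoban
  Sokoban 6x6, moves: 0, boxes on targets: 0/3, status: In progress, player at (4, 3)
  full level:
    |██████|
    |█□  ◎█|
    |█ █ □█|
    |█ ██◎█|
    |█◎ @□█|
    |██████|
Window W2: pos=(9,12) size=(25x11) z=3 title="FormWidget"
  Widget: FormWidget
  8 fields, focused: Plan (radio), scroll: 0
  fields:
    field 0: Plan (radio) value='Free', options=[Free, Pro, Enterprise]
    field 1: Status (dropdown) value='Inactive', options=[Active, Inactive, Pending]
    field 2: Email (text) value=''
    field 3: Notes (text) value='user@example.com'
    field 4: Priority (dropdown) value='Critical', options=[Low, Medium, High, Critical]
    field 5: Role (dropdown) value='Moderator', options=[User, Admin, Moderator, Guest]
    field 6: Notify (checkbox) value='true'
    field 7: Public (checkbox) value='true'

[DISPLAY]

━━━━━━━━━━━━━━━━━━━━━━━━━┓                
 DialogModal             ┃                
─────────────────────────┨                
Data processing g┏━━━━━━━━━━━━━━━━━━━━━━━┓
The algorithm man┃ Sokoban               ┃
The algorithm mon┠───────────────────────┨
Th┌──────────────┃██████                 ┃
Da│     Confirm  ┃█□  ◎█                 ┃
  │ Connection lo┃█ █ □█                 ┃
━━━━━━━━━━━━━━━━━━━┓██◎█                 ┃
mWidget            ┃ @□█                 ┃
───────────────────┨████                 ┃
an:       (●) Free ┃ves: 0  0/3          ┃
atus:     [Inacti▼]┃                     ┃
ail:      [       ]┃                     ┃
tes:      [user@ex]┃━━━━━━━━━━━━━━━━━━━━━┛
iority:   [Critic▼]┃                      


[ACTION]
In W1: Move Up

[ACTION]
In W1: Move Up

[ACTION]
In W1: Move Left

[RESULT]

━━━━━━━━━━━━━━━━━━━━━━━━━┓                
 DialogModal             ┃                
─────────────────────────┨                
Data processing g┏━━━━━━━━━━━━━━━━━━━━━━━┓
The algorithm man┃ Sokoban               ┃
The algorithm mon┠───────────────────────┨
Th┌──────────────┃██████                 ┃
Da│     Confirm  ┃█□  ◎█                 ┃
  │ Connection lo┃█ █ □█                 ┃
━━━━━━━━━━━━━━━━━━━┓██◎█                 ┃
mWidget            ┃@ □█                 ┃
───────────────────┨████                 ┃
an:       (●) Free ┃ves: 1  0/3          ┃
atus:     [Inacti▼]┃                     ┃
ail:      [       ]┃                     ┃
tes:      [user@ex]┃━━━━━━━━━━━━━━━━━━━━━┛
iority:   [Critic▼]┃                      


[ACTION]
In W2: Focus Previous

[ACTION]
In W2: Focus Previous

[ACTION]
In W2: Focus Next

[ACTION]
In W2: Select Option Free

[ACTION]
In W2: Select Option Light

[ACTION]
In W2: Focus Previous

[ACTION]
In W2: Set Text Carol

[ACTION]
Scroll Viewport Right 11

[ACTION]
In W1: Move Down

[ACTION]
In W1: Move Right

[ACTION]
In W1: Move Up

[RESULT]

━━━━━━━━━━━━━━━━━━━━━━━━━┓                
 DialogModal             ┃                
─────────────────────────┨                
Data processing g┏━━━━━━━━━━━━━━━━━━━━━━━┓
The algorithm man┃ Sokoban               ┃
The algorithm mon┠───────────────────────┨
Th┌──────────────┃██████                 ┃
Da│     Confirm  ┃█□  ◎█                 ┃
  │ Connection lo┃█ █ □█                 ┃
━━━━━━━━━━━━━━━━━━━┓██◎█                 ┃
mWidget            ┃ @□█                 ┃
───────────────────┨████                 ┃
an:       (●) Free ┃ves: 2  0/3          ┃
atus:     [Inacti▼]┃                     ┃
ail:      [       ]┃                     ┃
tes:      [user@ex]┃━━━━━━━━━━━━━━━━━━━━━┛
iority:   [Critic▼]┃                      


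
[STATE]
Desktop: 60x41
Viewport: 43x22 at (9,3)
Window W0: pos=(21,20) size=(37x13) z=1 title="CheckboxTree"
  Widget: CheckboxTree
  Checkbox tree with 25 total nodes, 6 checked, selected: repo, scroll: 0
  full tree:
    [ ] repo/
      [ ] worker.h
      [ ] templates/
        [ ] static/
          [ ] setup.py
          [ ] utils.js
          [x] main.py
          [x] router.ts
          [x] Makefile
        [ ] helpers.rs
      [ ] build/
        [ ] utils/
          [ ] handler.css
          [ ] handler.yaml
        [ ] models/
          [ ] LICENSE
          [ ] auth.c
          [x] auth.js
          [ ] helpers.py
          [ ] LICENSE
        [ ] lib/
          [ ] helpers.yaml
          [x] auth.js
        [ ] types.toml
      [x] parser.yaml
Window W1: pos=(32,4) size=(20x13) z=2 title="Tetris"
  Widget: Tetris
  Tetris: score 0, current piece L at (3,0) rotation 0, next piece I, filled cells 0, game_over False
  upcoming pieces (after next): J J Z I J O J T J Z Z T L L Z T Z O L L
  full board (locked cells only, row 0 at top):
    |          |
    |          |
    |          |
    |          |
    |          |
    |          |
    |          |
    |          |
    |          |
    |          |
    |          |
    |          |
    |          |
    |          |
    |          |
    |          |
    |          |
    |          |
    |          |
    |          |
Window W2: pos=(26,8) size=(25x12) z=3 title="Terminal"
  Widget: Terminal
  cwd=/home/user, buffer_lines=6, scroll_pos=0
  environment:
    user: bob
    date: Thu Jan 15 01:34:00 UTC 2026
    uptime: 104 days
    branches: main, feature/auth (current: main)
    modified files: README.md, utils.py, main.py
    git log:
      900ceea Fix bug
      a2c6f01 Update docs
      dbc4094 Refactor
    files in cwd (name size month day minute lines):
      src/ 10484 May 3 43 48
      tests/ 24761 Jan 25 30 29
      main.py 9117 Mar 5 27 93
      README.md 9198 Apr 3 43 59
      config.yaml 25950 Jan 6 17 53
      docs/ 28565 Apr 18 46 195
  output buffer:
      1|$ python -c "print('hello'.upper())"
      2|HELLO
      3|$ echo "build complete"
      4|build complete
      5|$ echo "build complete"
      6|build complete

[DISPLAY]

                                           
                       ┏━━━━━━━━━━━━━━━━━━┓
                       ┃ Tetris           ┃
                       ┠──────────────────┨
                       ┃                  ┃
                 ┏━━━━━━━━━━━━━━━━━━━━━━━┓┃
                 ┃ Terminal              ┃┃
                 ┠───────────────────────┨┃
                 ┃$ python -c "print('hel┃┃
                 ┃HELLO                  ┃┃
                 ┃$ echo "build complete"┃┃
                 ┃build complete         ┃┃
                 ┃$ echo "build complete"┃┃
                 ┃build complete         ┃┛
                 ┃$ █                    ┃ 
                 ┃                       ┃ 
                 ┗━━━━━━━━━━━━━━━━━━━━━━━┛ 
            ┏━━━━━━━━━━━━━━━━━━━━━━━━━━━━━━
            ┃ CheckboxTree                 
            ┠──────────────────────────────
            ┃>[-] repo/                    
            ┃   [ ] worker.h               


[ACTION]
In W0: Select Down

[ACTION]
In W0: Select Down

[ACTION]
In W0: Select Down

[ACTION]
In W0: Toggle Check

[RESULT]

                                           
                       ┏━━━━━━━━━━━━━━━━━━┓
                       ┃ Tetris           ┃
                       ┠──────────────────┨
                       ┃                  ┃
                 ┏━━━━━━━━━━━━━━━━━━━━━━━┓┃
                 ┃ Terminal              ┃┃
                 ┠───────────────────────┨┃
                 ┃$ python -c "print('hel┃┃
                 ┃HELLO                  ┃┃
                 ┃$ echo "build complete"┃┃
                 ┃build complete         ┃┃
                 ┃$ echo "build complete"┃┃
                 ┃build complete         ┃┛
                 ┃$ █                    ┃ 
                 ┃                       ┃ 
                 ┗━━━━━━━━━━━━━━━━━━━━━━━┛ 
            ┏━━━━━━━━━━━━━━━━━━━━━━━━━━━━━━
            ┃ CheckboxTree                 
            ┠──────────────────────────────
            ┃ [-] repo/                    
            ┃   [ ] worker.h               


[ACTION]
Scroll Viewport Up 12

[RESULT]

                                           
                                           
                                           
                                           
                       ┏━━━━━━━━━━━━━━━━━━┓
                       ┃ Tetris           ┃
                       ┠──────────────────┨
                       ┃                  ┃
                 ┏━━━━━━━━━━━━━━━━━━━━━━━┓┃
                 ┃ Terminal              ┃┃
                 ┠───────────────────────┨┃
                 ┃$ python -c "print('hel┃┃
                 ┃HELLO                  ┃┃
                 ┃$ echo "build complete"┃┃
                 ┃build complete         ┃┃
                 ┃$ echo "build complete"┃┃
                 ┃build complete         ┃┛
                 ┃$ █                    ┃ 
                 ┃                       ┃ 
                 ┗━━━━━━━━━━━━━━━━━━━━━━━┛ 
            ┏━━━━━━━━━━━━━━━━━━━━━━━━━━━━━━
            ┃ CheckboxTree                 


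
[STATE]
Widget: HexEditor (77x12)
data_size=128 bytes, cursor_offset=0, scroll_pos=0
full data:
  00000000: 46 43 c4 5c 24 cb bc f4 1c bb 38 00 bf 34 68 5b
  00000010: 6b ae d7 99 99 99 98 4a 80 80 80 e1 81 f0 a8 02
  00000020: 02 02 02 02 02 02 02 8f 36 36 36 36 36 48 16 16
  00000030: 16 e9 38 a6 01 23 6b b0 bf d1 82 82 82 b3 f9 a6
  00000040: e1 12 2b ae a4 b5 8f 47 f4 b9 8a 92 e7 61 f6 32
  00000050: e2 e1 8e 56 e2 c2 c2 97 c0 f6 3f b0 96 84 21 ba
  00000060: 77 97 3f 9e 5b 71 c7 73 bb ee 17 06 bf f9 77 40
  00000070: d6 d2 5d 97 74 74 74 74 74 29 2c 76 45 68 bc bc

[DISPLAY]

00000000  46 43 c4 5c 24 cb bc f4  1c bb 38 00 bf 34 68 5b  |FC.\$.....8..4h[
00000010  6b ae d7 99 99 99 98 4a  80 80 80 e1 81 f0 a8 02  |k......J........
00000020  02 02 02 02 02 02 02 8f  36 36 36 36 36 48 16 16  |........66666H..
00000030  16 e9 38 a6 01 23 6b b0  bf d1 82 82 82 b3 f9 a6  |..8..#k.........
00000040  e1 12 2b ae a4 b5 8f 47  f4 b9 8a 92 e7 61 f6 32  |..+....G.....a.2
00000050  e2 e1 8e 56 e2 c2 c2 97  c0 f6 3f b0 96 84 21 ba  |...V......?...!.
00000060  77 97 3f 9e 5b 71 c7 73  bb ee 17 06 bf f9 77 40  |w.?.[q.s......w@
00000070  d6 d2 5d 97 74 74 74 74  74 29 2c 76 45 68 bc bc  |..].ttttt),vEh..
                                                                             
                                                                             
                                                                             
                                                                             


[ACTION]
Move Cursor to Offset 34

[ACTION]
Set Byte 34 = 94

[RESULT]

00000000  46 43 c4 5c 24 cb bc f4  1c bb 38 00 bf 34 68 5b  |FC.\$.....8..4h[
00000010  6b ae d7 99 99 99 98 4a  80 80 80 e1 81 f0 a8 02  |k......J........
00000020  02 02 94 02 02 02 02 8f  36 36 36 36 36 48 16 16  |........66666H..
00000030  16 e9 38 a6 01 23 6b b0  bf d1 82 82 82 b3 f9 a6  |..8..#k.........
00000040  e1 12 2b ae a4 b5 8f 47  f4 b9 8a 92 e7 61 f6 32  |..+....G.....a.2
00000050  e2 e1 8e 56 e2 c2 c2 97  c0 f6 3f b0 96 84 21 ba  |...V......?...!.
00000060  77 97 3f 9e 5b 71 c7 73  bb ee 17 06 bf f9 77 40  |w.?.[q.s......w@
00000070  d6 d2 5d 97 74 74 74 74  74 29 2c 76 45 68 bc bc  |..].ttttt),vEh..
                                                                             
                                                                             
                                                                             
                                                                             


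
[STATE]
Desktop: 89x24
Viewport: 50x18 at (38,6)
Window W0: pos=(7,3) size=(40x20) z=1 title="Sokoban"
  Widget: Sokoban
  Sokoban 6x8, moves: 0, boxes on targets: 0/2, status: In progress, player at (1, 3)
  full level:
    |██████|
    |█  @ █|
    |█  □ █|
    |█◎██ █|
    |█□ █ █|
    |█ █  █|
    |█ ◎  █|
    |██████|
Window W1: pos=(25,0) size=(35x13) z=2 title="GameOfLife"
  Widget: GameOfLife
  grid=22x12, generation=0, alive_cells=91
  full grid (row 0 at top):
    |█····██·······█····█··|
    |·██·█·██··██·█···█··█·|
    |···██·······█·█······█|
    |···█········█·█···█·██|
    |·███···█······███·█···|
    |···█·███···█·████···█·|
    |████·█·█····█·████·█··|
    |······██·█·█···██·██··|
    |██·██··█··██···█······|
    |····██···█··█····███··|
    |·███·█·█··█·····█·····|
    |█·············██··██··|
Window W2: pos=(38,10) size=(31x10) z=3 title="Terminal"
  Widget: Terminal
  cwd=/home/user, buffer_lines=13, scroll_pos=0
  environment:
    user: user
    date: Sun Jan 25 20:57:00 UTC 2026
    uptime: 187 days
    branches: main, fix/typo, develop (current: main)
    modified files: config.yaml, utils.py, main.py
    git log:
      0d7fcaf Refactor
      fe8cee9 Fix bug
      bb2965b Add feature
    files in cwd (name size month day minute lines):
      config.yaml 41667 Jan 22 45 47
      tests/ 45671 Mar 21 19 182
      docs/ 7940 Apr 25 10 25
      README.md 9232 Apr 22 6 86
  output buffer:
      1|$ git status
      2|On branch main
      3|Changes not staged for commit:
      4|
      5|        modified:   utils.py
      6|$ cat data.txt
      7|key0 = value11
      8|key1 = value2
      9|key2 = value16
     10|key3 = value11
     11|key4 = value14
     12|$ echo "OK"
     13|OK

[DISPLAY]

··███·█···           ┃                            
·████···█·           ┃                            
█·████·█··           ┃                            
···██·██··           ┃                            
┏━━━━━━━━━━━━━━━━━━━━━━━━━━━━━┓                   
┃ Terminal                    ┃                   
┠─────────────────────────────┨                   
┃$ git status                 ┃                   
┃On branch main               ┃                   
┃Changes not staged for commit┃                   
┃                             ┃                   
┃        modified:   utils.py ┃                   
┃$ cat data.txt               ┃                   
┗━━━━━━━━━━━━━━━━━━━━━━━━━━━━━┛                   
        ┃                                         
        ┃                                         
━━━━━━━━┛                                         
                                                  


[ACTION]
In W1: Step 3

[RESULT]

███··█·██·           ┃                            
███·····██           ┃                            
·██···█·██           ┃                            
·█····█·█·           ┃                            
┏━━━━━━━━━━━━━━━━━━━━━━━━━━━━━┓                   
┃ Terminal                    ┃                   
┠─────────────────────────────┨                   
┃$ git status                 ┃                   
┃On branch main               ┃                   
┃Changes not staged for commit┃                   
┃                             ┃                   
┃        modified:   utils.py ┃                   
┃$ cat data.txt               ┃                   
┗━━━━━━━━━━━━━━━━━━━━━━━━━━━━━┛                   
        ┃                                         
        ┃                                         
━━━━━━━━┛                                         
                                                  


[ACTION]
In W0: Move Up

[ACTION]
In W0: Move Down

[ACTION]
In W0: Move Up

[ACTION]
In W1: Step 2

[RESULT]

····██·█··           ┃                            
······█···           ┃                            
█·█··██···           ┃                            
█····█····           ┃                            
┏━━━━━━━━━━━━━━━━━━━━━━━━━━━━━┓                   
┃ Terminal                    ┃                   
┠─────────────────────────────┨                   
┃$ git status                 ┃                   
┃On branch main               ┃                   
┃Changes not staged for commit┃                   
┃                             ┃                   
┃        modified:   utils.py ┃                   
┃$ cat data.txt               ┃                   
┗━━━━━━━━━━━━━━━━━━━━━━━━━━━━━┛                   
        ┃                                         
        ┃                                         
━━━━━━━━┛                                         
                                                  


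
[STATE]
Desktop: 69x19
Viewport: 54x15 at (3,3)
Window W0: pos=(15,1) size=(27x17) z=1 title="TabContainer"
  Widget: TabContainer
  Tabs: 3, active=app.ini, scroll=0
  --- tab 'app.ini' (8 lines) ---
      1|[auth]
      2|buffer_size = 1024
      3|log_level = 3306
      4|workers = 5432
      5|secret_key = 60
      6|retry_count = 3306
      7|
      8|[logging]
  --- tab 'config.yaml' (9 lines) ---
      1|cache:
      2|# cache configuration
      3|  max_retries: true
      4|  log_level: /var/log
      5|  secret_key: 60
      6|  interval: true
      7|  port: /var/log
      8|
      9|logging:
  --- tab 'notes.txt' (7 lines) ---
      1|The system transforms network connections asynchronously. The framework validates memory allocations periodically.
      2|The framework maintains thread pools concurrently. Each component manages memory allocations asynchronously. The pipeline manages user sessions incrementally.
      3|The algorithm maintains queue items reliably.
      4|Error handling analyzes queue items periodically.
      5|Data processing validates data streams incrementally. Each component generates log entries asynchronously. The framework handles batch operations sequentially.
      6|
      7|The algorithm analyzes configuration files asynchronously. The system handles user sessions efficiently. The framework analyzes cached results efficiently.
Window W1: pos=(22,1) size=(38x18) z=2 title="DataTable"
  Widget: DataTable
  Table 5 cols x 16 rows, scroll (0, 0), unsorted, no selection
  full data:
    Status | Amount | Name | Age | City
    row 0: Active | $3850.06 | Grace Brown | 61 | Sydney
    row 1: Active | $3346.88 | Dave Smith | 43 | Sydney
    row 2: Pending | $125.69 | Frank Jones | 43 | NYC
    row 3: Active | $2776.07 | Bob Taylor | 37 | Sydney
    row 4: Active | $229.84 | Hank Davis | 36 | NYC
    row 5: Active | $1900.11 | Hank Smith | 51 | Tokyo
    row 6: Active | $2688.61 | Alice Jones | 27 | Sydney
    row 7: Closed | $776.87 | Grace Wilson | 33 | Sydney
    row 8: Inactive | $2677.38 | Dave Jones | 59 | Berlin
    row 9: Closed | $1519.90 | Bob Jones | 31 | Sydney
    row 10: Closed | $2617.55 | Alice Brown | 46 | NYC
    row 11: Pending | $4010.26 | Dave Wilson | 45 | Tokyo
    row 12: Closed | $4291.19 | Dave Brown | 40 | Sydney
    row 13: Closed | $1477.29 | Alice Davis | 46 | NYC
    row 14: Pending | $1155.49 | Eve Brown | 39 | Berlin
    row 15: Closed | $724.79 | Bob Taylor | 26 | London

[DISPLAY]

            ┠──────┠──────────────────────────────────
            ┃[app.i┃Status  │Amount  │Name        │Age
            ┃──────┃────────┼────────┼────────────┼───
            ┃[auth]┃Active  │$3850.06│Grace Brown │61 
            ┃buffer┃Active  │$3346.88│Dave Smith  │43 
            ┃log_le┃Pending │$125.69 │Frank Jones │43 
            ┃worker┃Active  │$2776.07│Bob Taylor  │37 
            ┃secret┃Active  │$229.84 │Hank Davis  │36 
            ┃retry_┃Active  │$1900.11│Hank Smith  │51 
            ┃      ┃Active  │$2688.61│Alice Jones │27 
            ┃[loggi┃Closed  │$776.87 │Grace Wilson│33 
            ┃      ┃Inactive│$2677.38│Dave Jones  │59 
            ┃      ┃Closed  │$1519.90│Bob Jones   │31 
            ┃      ┃Closed  │$2617.55│Alice Brown │46 
            ┗━━━━━━┃Pending │$4010.26│Dave Wilson │45 


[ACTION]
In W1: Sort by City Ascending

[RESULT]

            ┠──────┠──────────────────────────────────
            ┃[app.i┃Status  │Amount  │Name        │Age
            ┃──────┃────────┼────────┼────────────┼───
            ┃[auth]┃Inactive│$2677.38│Dave Jones  │59 
            ┃buffer┃Pending │$1155.49│Eve Brown   │39 
            ┃log_le┃Closed  │$724.79 │Bob Taylor  │26 
            ┃worker┃Pending │$125.69 │Frank Jones │43 
            ┃secret┃Active  │$229.84 │Hank Davis  │36 
            ┃retry_┃Closed  │$2617.55│Alice Brown │46 
            ┃      ┃Closed  │$1477.29│Alice Davis │46 
            ┃[loggi┃Active  │$3850.06│Grace Brown │61 
            ┃      ┃Active  │$3346.88│Dave Smith  │43 
            ┃      ┃Active  │$2776.07│Bob Taylor  │37 
            ┃      ┃Active  │$2688.61│Alice Jones │27 
            ┗━━━━━━┃Closed  │$776.87 │Grace Wilson│33 


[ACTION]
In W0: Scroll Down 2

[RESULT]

            ┠──────┠──────────────────────────────────
            ┃[app.i┃Status  │Amount  │Name        │Age
            ┃──────┃────────┼────────┼────────────┼───
            ┃log_le┃Inactive│$2677.38│Dave Jones  │59 
            ┃worker┃Pending │$1155.49│Eve Brown   │39 
            ┃secret┃Closed  │$724.79 │Bob Taylor  │26 
            ┃retry_┃Pending │$125.69 │Frank Jones │43 
            ┃      ┃Active  │$229.84 │Hank Davis  │36 
            ┃[loggi┃Closed  │$2617.55│Alice Brown │46 
            ┃      ┃Closed  │$1477.29│Alice Davis │46 
            ┃      ┃Active  │$3850.06│Grace Brown │61 
            ┃      ┃Active  │$3346.88│Dave Smith  │43 
            ┃      ┃Active  │$2776.07│Bob Taylor  │37 
            ┃      ┃Active  │$2688.61│Alice Jones │27 
            ┗━━━━━━┃Closed  │$776.87 │Grace Wilson│33 


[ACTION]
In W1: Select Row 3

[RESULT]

            ┠──────┠──────────────────────────────────
            ┃[app.i┃Status  │Amount  │Name        │Age
            ┃──────┃────────┼────────┼────────────┼───
            ┃log_le┃Inactive│$2677.38│Dave Jones  │59 
            ┃worker┃Pending │$1155.49│Eve Brown   │39 
            ┃secret┃Closed  │$724.79 │Bob Taylor  │26 
            ┃retry_┃>ending │$125.69 │Frank Jones │43 
            ┃      ┃Active  │$229.84 │Hank Davis  │36 
            ┃[loggi┃Closed  │$2617.55│Alice Brown │46 
            ┃      ┃Closed  │$1477.29│Alice Davis │46 
            ┃      ┃Active  │$3850.06│Grace Brown │61 
            ┃      ┃Active  │$3346.88│Dave Smith  │43 
            ┃      ┃Active  │$2776.07│Bob Taylor  │37 
            ┃      ┃Active  │$2688.61│Alice Jones │27 
            ┗━━━━━━┃Closed  │$776.87 │Grace Wilson│33 


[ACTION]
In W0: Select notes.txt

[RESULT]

            ┠──────┠──────────────────────────────────
            ┃ app.i┃Status  │Amount  │Name        │Age
            ┃──────┃────────┼────────┼────────────┼───
            ┃The sy┃Inactive│$2677.38│Dave Jones  │59 
            ┃The fr┃Pending │$1155.49│Eve Brown   │39 
            ┃The al┃Closed  │$724.79 │Bob Taylor  │26 
            ┃Error ┃>ending │$125.69 │Frank Jones │43 
            ┃Data p┃Active  │$229.84 │Hank Davis  │36 
            ┃      ┃Closed  │$2617.55│Alice Brown │46 
            ┃The al┃Closed  │$1477.29│Alice Davis │46 
            ┃      ┃Active  │$3850.06│Grace Brown │61 
            ┃      ┃Active  │$3346.88│Dave Smith  │43 
            ┃      ┃Active  │$2776.07│Bob Taylor  │37 
            ┃      ┃Active  │$2688.61│Alice Jones │27 
            ┗━━━━━━┃Closed  │$776.87 │Grace Wilson│33 


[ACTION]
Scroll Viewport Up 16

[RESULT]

                                                      
            ┏━━━━━━┏━━━━━━━━━━━━━━━━━━━━━━━━━━━━━━━━━━
            ┃ TabCo┃ DataTable                        
            ┠──────┠──────────────────────────────────
            ┃ app.i┃Status  │Amount  │Name        │Age
            ┃──────┃────────┼────────┼────────────┼───
            ┃The sy┃Inactive│$2677.38│Dave Jones  │59 
            ┃The fr┃Pending │$1155.49│Eve Brown   │39 
            ┃The al┃Closed  │$724.79 │Bob Taylor  │26 
            ┃Error ┃>ending │$125.69 │Frank Jones │43 
            ┃Data p┃Active  │$229.84 │Hank Davis  │36 
            ┃      ┃Closed  │$2617.55│Alice Brown │46 
            ┃The al┃Closed  │$1477.29│Alice Davis │46 
            ┃      ┃Active  │$3850.06│Grace Brown │61 
            ┃      ┃Active  │$3346.88│Dave Smith  │43 
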